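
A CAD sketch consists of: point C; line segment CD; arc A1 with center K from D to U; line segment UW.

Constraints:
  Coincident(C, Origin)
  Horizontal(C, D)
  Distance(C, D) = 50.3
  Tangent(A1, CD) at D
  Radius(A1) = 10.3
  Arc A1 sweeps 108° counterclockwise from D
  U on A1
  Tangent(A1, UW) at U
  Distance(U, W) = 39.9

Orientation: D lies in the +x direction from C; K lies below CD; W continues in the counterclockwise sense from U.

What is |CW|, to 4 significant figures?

73.73

C is at the origin; CD is horizontal with |CD| = 50.3 and D on the +x side, so D = (50.30, 0.000). The tangent condition forces KD to be normal to CD, so K = D + (0, -10.3) = (50.30, -10.30). On A1, D sits at bearing 90° from K; a 108° counterclockwise sweep puts U at bearing 198°, so U = K + 10.3·(cos 198°, sin 198°) = (40.50, -13.48). A1 meets UW tangentially, so KU is at right angles to UW, so UW runs along (−sin 198°, cos 198°); with |UW| = 39.9, W = (52.83, -51.43). Then |CW| = |W − C| = 73.73.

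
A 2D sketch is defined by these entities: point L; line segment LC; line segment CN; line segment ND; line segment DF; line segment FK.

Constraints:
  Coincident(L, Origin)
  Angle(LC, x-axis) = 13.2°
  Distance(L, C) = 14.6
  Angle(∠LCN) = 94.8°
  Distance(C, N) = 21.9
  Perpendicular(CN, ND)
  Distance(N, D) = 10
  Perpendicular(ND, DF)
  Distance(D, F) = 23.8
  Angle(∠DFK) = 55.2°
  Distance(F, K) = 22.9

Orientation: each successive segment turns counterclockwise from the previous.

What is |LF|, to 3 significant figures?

4.60

L is at the origin; LC runs at 13.2° with length 14.6, so C = (14.2, 3.33). ∠LCN = 94.8° gives CN at 98.4° from the x-axis; with |CN| = 21.9, N = (11.0, 25.0). CN is perpendicular to ND, so ND runs at -172°; with |ND| = 10.0, D = (1.12, 23.5). ND is perpendicular to DF, so DF runs at -81.6°; with |DF| = 23.8, F = (4.60, -0.00653). Then |LF| = |F − L| = 4.60.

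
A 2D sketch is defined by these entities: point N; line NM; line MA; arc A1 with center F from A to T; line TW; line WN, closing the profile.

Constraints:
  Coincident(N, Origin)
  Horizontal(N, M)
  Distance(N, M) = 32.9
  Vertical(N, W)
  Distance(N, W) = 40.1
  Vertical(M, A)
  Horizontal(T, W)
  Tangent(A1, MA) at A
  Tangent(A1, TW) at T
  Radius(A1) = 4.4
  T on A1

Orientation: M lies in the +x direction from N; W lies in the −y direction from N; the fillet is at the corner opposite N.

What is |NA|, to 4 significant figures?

48.55

The virtual corner opposite N is at (32.90, -40.10). Since A1 is tangent to MA there, FA ⟂ MA and A1 meets TW tangentially, so FT is at right angles to TW, with radius 4.4, so the center F sits 4.4 in from both sides at F = (28.50, -35.70). That places the tangent points at A = (32.90, -35.70) on MA and T = (28.50, -40.10) on TW. Then |NA| = |A − N| = 48.55.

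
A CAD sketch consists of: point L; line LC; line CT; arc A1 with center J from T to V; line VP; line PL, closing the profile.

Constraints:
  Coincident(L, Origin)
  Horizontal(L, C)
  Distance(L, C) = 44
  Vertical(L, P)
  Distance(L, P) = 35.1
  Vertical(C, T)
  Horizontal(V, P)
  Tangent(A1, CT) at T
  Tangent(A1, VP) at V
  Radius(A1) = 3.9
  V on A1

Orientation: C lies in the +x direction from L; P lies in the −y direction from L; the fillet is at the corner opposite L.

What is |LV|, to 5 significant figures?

53.292

L is at the origin; L and C share the same y with |LC| = 44.0 and C on the +x side, so C = (44.000, 0.0000). L and P share the same x with |LP| = 35.1 and P on the −y side, so P = (0.0000, -35.100). The virtual corner opposite L is at (44.000, -35.100). Since A1 is tangent to CT there, JT ⟂ CT and the tangent condition forces JV to be normal to VP, with radius 3.9, so the center J sits 3.9 in from both sides at J = (40.100, -31.200). That places the tangent points at T = (44.000, -31.200) on CT and V = (40.100, -35.100) on VP. Then |LV| = |V − L| = 53.292.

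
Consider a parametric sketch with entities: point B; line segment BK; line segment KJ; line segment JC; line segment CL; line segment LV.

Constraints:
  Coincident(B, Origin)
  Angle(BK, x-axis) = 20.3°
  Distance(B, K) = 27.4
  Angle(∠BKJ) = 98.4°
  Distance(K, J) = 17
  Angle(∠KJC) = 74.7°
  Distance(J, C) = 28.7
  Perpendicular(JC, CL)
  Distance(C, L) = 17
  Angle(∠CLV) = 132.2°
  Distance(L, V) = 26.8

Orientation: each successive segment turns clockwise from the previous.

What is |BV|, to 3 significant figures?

31.6

B is at the origin; BK runs at 20.3° with length 27.4, so K = (25.7, 9.51). ∠BKJ = 98.4° gives KJ at -61.3° from the x-axis; with |KJ| = 17.0, J = (33.9, -5.41). ∠KJC = 74.7° gives JC at -167° from the x-axis; with |JC| = 28.7, C = (5.94, -12.1). JC ⟂ CL, so CL runs at 103°; with |CL| = 17.0, L = (2.00, 4.48). ∠CLV = 132.2° gives LV at 55.6° from the x-axis; with |LV| = 26.8, V = (17.1, 26.6). Then |BV| = |V − B| = 31.6.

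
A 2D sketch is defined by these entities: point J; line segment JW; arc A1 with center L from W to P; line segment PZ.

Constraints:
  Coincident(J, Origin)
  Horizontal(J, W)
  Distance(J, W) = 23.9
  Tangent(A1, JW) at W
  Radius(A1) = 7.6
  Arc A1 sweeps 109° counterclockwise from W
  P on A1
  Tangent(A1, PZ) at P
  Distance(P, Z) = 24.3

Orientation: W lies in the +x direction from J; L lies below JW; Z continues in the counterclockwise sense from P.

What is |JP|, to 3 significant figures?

19.5

J is at the origin; J and W share the same y with |JW| = 23.9 and W on the +x side, so W = (23.9, 0.00). The tangent condition forces LW to be normal to JW, so L = W + (0, -7.6) = (23.9, -7.60). On A1, W sits at bearing 90° from L; a 109° counterclockwise sweep puts P at bearing 199°, so P = L + 7.6·(cos 199°, sin 199°) = (16.7, -10.1). Then |JP| = |P − J| = 19.5.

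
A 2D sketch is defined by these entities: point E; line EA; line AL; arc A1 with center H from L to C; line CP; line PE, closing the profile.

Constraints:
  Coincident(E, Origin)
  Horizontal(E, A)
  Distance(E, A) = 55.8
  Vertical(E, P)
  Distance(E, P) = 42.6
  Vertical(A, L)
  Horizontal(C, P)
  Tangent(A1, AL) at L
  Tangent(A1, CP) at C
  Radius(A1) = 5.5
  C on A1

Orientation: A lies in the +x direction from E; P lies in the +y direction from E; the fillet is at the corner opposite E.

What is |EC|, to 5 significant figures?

65.915

The virtual corner opposite E is at (55.800, 42.600). A1 meets AL tangentially, so HL is at right angles to AL and tangency of A1 to CP means the radius HC is perpendicular to CP, with radius 5.5, so the center H sits 5.5 in from both sides at H = (50.300, 37.100). That places the tangent points at L = (55.800, 37.100) on AL and C = (50.300, 42.600) on CP. Then |EC| = |C − E| = 65.915.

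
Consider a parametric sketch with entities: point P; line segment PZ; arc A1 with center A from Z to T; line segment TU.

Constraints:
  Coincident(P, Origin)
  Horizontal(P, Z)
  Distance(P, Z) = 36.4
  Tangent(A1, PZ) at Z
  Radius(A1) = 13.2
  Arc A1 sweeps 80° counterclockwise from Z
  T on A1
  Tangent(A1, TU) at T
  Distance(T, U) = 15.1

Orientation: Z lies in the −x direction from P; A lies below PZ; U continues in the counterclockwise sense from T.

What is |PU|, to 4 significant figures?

58.06

P is at the origin; PZ is horizontal with |PZ| = 36.4 and Z on the −x side, so Z = (-36.40, 0.000). The tangent condition forces AZ to be normal to PZ, so A = Z + (0, -13.2) = (-36.40, -13.20). On A1, Z sits at bearing 90° from A; an 80° counterclockwise sweep puts T at bearing 170°, so T = A + 13.2·(cos 170°, sin 170°) = (-49.40, -10.91). Since A1 is tangent to TU there, AT ⟂ TU, so TU runs along (−sin 170°, cos 170°); with |TU| = 15.1, U = (-52.02, -25.78). Then |PU| = |U − P| = 58.06.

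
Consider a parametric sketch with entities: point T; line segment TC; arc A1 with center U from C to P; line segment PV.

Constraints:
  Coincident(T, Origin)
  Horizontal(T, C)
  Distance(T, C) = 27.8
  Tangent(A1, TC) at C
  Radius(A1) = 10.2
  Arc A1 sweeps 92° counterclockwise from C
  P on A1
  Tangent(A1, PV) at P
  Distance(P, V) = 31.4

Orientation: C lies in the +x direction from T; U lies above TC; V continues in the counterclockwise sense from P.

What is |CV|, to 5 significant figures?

42.912

T is at the origin; T and C share the same y with |TC| = 27.8 and C on the +x side, so C = (27.800, 0.0000). The tangent condition forces UC to be normal to TC, so U = C + (0, 10.2) = (27.800, 10.200). On A1, C sits at bearing -90° from U; a 92° counterclockwise sweep puts P at bearing 2°, so P = U + 10.2·(cos 2°, sin 2°) = (37.994, 10.556). Tangency of A1 to PV means the radius UP is perpendicular to PV, so PV runs along (−sin 2°, cos 2°); with |PV| = 31.4, V = (36.898, 41.937). Then |CV| = |V − C| = 42.912.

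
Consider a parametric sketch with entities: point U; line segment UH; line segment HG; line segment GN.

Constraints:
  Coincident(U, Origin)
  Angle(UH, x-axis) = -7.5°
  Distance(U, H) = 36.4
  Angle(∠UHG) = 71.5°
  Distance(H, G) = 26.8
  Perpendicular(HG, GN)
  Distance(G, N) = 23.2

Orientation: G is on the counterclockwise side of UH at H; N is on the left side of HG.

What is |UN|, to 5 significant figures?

18.992

U is at the origin; UH runs at -7.5° with length 36.4, so H = 36.4·(cos -7.5°, sin -7.5°) = (36.089, -4.7512). ∠UHG = 71.5°, so HG runs at -7.5° + (180° − 71.5°) = 101.00° from the x-axis; with |HG| = 26.8, G = H + 26.8·(cos 101.00°, sin 101.00°) = (30.975, 21.556). The perpendicularity gives GN at right angles to HG; with |GN| = 23.2 on the left of HG, N = G + 23.2·(-0.98163, -0.19081) = (8.2012, 17.130). Then |UN| = |N − U| = 18.992.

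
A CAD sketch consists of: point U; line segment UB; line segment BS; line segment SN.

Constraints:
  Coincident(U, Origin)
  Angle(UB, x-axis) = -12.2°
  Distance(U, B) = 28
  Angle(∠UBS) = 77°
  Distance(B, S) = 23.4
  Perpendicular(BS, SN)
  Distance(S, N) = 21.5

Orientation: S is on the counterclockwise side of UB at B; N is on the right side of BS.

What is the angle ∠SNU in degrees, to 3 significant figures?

19.3°

U is at the origin; UB runs at -12.2° with length 28.0, so B = 28.0·(cos -12.2°, sin -12.2°) = (27.4, -5.92). ∠UBS = 77.0°, so BS runs at -12.2° + (180° − 77.0°) = 90.8° from the x-axis; with |BS| = 23.4, S = B + 23.4·(cos 90.8°, sin 90.8°) = (27.0, 17.5). BS is perpendicular to SN; with |SN| = 21.5 on the right of BS, N = S + 21.5·(1.00, 0.0140) = (48.5, 17.8). Then cos ∠SNU = NS·NU / (|NS||NU|), giving 19.3°.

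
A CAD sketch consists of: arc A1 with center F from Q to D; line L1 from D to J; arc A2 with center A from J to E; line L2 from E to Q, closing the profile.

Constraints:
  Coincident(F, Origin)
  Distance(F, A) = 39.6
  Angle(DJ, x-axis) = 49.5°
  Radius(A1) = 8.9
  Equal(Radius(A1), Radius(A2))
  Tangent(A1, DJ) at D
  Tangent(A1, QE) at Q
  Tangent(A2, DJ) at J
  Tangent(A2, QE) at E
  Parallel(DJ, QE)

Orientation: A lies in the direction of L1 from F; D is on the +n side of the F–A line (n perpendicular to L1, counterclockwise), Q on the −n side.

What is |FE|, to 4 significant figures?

40.59

The slot axis is L1's direction at 49.5°, so u = (cos 49.5°, sin 49.5°) = (0.6494, 0.7604) and n = (−sin 49.5°, cos 49.5°) = (-0.7604, 0.6494). F is at the origin and A lies 39.6 along u from F, so A = 39.6·u = (25.72, 30.11). Tangency of A1 to both parallel lines with radius 8.9 puts D and Q at F ± 8.9·n: D = (-6.768, 5.780), Q = (6.768, -5.780). Equal radii place J and E the same way about A: J = A + 8.9·n = (18.95, 35.89), E = A − 8.9·n = (32.49, 24.33). Then |FE| = |E − F| = 40.59.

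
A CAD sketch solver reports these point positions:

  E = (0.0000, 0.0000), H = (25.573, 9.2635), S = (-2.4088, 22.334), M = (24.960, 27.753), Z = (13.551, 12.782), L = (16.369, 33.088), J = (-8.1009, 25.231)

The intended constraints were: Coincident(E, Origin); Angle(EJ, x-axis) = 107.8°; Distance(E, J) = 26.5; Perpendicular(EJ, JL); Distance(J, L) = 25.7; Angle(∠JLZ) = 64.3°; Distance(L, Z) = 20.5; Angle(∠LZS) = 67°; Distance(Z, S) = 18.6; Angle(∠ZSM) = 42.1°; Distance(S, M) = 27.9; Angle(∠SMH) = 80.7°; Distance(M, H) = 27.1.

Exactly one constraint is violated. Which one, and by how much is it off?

Distance(M, H) = 27.1 — off by 8.60.

E = (0.00, 0.00) ✓; EJ at 107.8° ✓; |EJ| = 26.50 ✓; ∠(EJ, JL) = 90.00° ✓; |JL| = 25.70 ✓; ∠JLZ = 64.30° ✓; |LZ| = 20.50 ✓; ∠LZS = 67.00° ✓; |ZS| = 18.60 ✓; ∠ZSM = 42.10° ✓; |SM| = 27.90 ✓; ∠SMH = 80.70° ✓; |MH| = 18.50 ✗.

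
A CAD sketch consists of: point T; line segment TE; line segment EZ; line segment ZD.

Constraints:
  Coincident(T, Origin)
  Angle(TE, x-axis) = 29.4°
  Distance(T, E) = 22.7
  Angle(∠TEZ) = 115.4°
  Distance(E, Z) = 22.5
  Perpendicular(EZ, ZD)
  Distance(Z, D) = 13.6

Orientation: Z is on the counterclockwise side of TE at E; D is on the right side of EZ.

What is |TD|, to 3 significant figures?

46.9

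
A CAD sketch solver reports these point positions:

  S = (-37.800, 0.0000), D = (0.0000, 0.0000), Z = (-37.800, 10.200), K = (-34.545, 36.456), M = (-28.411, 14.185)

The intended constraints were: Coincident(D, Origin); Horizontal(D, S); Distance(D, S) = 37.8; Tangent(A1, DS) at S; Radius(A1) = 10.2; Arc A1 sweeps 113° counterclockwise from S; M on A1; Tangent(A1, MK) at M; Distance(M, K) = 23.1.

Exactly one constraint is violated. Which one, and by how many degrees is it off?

Tangent(A1, MK) at M — off by 7.60°.

D = (0.00, 0.00) ✓; D.y = 0.00, S.y = 0.00 ✓; |DS| = 37.80 ✓; ∠(ZS, SD) = 90.00° ✓; |ZS| = 10.20 ✓; bearing(Z→M) − bearing(Z→S) = 113.0° ✓; |ZM| = 10.20 ✓; ∠(ZM, MK) = 97.60° ✗; |MK| = 23.10 ✓.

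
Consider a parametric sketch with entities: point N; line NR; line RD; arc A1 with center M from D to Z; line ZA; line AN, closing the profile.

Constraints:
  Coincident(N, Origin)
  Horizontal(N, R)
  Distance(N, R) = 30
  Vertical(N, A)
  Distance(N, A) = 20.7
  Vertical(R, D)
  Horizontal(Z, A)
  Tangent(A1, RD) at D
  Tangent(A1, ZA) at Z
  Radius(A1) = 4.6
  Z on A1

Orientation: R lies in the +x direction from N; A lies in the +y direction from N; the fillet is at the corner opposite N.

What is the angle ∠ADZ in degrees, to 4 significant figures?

36.28°

N is at the origin; NR is horizontal with |NR| = 30.0 and R on the +x side, so R = (30.00, 0.000). NA is vertical with |NA| = 20.7 and A on the +y side, so A = (0.000, 20.70). The virtual corner opposite N is at (30.00, 20.70). The tangent condition forces MD to be normal to RD and the tangent condition forces MZ to be normal to ZA, with radius 4.6, so the center M sits 4.6 in from both sides at M = (25.40, 16.10). That places the tangent points at D = (30.00, 16.10) on RD and Z = (25.40, 20.70) on ZA. Then cos ∠ADZ = DA·DZ / (|DA||DZ|), giving 36.28°.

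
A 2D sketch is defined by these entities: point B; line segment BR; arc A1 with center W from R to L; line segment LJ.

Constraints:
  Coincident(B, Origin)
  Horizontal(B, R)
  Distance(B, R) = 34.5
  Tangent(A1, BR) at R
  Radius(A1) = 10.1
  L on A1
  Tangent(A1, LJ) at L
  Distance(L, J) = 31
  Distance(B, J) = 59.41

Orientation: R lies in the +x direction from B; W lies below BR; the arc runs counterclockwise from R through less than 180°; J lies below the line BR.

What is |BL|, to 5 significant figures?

30.156

Checks: |WL| = 10.10 ✓; ∠(WL, LJ) = 90.00° ✓; |LJ| = 31.00 ✓; |BJ| = 59.41 ✓.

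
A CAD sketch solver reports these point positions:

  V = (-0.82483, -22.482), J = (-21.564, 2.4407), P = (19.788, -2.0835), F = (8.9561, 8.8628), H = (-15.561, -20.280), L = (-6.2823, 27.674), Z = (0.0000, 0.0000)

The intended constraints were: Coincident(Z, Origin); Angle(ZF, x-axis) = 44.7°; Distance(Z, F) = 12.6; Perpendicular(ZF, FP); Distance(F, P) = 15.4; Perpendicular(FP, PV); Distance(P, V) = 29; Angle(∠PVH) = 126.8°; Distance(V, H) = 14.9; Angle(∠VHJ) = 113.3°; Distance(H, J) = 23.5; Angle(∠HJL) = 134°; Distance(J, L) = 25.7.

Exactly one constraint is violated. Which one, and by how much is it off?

Distance(J, L) = 25.7 — off by 3.80.

Z = (0.00, 0.00) ✓; ZF at 44.70° ✓; |ZF| = 12.60 ✓; ∠(ZF, FP) = 90.00° ✓; |FP| = 15.40 ✓; ∠(FP, PV) = 90.00° ✓; |PV| = 29.00 ✓; ∠PVH = 126.8° ✓; |VH| = 14.90 ✓; ∠VHJ = 113.3° ✓; |HJ| = 23.50 ✓; ∠HJL = 134.0° ✓; |JL| = 29.50 ✗.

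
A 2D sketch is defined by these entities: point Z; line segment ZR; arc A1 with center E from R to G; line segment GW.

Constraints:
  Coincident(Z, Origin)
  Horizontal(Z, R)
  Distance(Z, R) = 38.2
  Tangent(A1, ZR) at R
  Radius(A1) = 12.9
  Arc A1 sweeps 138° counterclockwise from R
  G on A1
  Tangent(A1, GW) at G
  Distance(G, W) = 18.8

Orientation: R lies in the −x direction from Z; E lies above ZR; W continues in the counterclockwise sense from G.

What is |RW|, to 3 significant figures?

35.5

Z is at the origin; ZR is horizontal with |ZR| = 38.2 and R on the −x side, so R = (-38.2, 0.00). Tangency of A1 to ZR means the radius ER is perpendicular to ZR, so E = R + (0, 12.9) = (-38.2, 12.9). On A1, R sits at bearing -90° from E; a 138° counterclockwise sweep puts G at bearing 48°, so G = E + 12.9·(cos 48°, sin 48°) = (-29.6, 22.5). Since A1 is tangent to GW there, EG ⟂ GW, so GW runs along (−sin 48°, cos 48°); with |GW| = 18.8, W = (-43.5, 35.1). Then |RW| = |W − R| = 35.5.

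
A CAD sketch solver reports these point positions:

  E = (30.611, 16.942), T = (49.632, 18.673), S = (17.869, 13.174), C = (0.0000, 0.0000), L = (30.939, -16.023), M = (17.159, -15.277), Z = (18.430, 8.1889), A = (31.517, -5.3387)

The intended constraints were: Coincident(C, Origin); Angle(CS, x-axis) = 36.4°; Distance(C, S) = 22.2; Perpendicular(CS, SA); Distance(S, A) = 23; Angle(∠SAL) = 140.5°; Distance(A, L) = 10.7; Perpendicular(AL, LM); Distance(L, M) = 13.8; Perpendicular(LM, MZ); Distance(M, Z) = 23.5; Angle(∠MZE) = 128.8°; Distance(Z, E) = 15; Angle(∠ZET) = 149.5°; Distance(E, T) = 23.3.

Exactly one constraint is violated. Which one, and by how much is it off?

Distance(E, T) = 23.3 — off by 4.20.

C = (0.00, 0.00) ✓; CS at 36.40° ✓; |CS| = 22.20 ✓; ∠(CS, SA) = 90.00° ✓; |SA| = 23.00 ✓; ∠SAL = 140.5° ✓; |AL| = 10.70 ✓; ∠(AL, LM) = 90.00° ✓; |LM| = 13.80 ✓; ∠(LM, MZ) = 90.00° ✓; |MZ| = 23.50 ✓; ∠MZE = 128.8° ✓; |ZE| = 15.00 ✓; ∠ZET = 149.5° ✓; |ET| = 19.10 ✗.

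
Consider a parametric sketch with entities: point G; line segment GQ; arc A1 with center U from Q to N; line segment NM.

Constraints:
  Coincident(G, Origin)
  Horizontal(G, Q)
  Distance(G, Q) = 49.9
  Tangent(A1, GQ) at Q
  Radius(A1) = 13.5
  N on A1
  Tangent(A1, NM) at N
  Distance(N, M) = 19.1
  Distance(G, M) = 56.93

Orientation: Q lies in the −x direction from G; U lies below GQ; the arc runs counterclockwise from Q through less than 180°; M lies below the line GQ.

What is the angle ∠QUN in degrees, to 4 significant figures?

139.9°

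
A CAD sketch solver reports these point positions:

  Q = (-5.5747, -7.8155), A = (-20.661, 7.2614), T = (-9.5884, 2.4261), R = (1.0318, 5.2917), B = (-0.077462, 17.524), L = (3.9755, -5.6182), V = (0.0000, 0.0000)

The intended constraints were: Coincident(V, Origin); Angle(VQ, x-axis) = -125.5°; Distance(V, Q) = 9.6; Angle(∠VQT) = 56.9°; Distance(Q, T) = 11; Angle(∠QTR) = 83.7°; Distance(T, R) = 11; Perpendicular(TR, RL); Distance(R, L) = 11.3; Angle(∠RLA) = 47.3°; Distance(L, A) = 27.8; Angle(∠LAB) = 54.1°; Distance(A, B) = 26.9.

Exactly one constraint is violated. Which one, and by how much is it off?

Distance(A, B) = 26.9 — off by 3.90.

V = (0.00, 0.00) ✓; VQ at -125.5° ✓; |VQ| = 9.600 ✓; ∠VQT = 56.90° ✓; |QT| = 11.00 ✓; ∠QTR = 83.70° ✓; |TR| = 11.00 ✓; ∠(TR, RL) = 90.00° ✓; |RL| = 11.30 ✓; ∠RLA = 47.30° ✓; |LA| = 27.80 ✓; ∠LAB = 54.10° ✓; |AB| = 23.00 ✗.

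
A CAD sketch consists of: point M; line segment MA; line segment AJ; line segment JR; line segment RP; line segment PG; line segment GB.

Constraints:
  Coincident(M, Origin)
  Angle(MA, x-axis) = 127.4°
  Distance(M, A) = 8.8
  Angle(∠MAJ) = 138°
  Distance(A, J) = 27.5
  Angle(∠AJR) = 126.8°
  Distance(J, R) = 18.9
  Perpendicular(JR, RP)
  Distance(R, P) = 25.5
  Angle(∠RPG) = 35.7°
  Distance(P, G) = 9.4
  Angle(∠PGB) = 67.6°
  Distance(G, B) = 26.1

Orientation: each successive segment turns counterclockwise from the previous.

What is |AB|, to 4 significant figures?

56.21

M is at the origin; MA runs at 127.4° with length 8.8, so A = (-5.345, 6.991). ∠MAJ = 138.0° gives AJ at 169.4° from the x-axis; with |AJ| = 27.5, J = (-32.38, 12.05). ∠AJR = 126.8° gives JR at -137.4° from the x-axis; with |JR| = 18.9, R = (-46.29, -0.7434). JR is perpendicular to RP, so RP runs at -47.40°; with |RP| = 25.5, P = (-29.03, -19.51). ∠RPG = 35.7° gives PG at 96.90° from the x-axis; with |PG| = 9.4, G = (-30.16, -10.18). ∠PGB = 67.6° gives GB at -150.7° from the x-axis; with |GB| = 26.1, B = (-52.92, -22.95). Then |AB| = |B − A| = 56.21.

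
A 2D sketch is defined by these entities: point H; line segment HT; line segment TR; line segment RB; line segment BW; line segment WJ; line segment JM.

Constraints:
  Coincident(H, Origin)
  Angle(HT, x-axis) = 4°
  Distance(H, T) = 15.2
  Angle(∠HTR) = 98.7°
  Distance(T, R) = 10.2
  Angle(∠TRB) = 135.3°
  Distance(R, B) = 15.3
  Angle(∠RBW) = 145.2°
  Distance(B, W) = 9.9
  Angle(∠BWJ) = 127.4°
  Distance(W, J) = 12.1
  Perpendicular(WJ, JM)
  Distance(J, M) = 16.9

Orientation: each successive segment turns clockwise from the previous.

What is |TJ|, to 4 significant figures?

32.97

∠RBW = 145.2° gives BW at -156.8° from the x-axis; with |BW| = 9.9, W = (0.1982, -25.77). ∠BWJ = 127.4° gives WJ at 150.6° from the x-axis; with |WJ| = 12.1, J = (-10.34, -19.83). Then |TJ| = |J − T| = 32.97.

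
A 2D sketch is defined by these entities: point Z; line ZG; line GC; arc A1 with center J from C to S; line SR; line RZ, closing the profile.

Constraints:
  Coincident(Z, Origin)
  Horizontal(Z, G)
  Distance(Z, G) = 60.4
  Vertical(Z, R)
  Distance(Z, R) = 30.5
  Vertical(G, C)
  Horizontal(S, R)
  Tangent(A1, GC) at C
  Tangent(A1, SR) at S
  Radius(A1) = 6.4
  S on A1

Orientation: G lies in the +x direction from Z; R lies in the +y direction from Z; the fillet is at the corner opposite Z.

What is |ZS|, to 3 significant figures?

62.0

Z is at the origin; Z and G share the same y with |ZG| = 60.4 and G on the +x side, so G = (60.4, 0.00). Z and R share the same x with |ZR| = 30.5 and R on the +y side, so R = (0.00, 30.5). The virtual corner opposite Z is at (60.4, 30.5). Since A1 is tangent to GC there, JC ⟂ GC and since A1 is tangent to SR there, JS ⟂ SR, with radius 6.4, so the center J sits 6.4 in from both sides at J = (54.0, 24.1). That places the tangent points at C = (60.4, 24.1) on GC and S = (54.0, 30.5) on SR. Then |ZS| = |S − Z| = 62.0.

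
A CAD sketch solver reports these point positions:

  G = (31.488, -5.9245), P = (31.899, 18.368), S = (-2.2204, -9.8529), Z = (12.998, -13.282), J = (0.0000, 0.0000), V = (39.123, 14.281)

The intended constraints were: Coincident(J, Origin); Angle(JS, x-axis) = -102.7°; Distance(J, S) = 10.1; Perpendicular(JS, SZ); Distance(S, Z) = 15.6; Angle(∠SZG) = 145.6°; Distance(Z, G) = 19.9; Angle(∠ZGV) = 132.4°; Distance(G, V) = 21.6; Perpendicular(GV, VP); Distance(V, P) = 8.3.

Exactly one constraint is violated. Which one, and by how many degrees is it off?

Perpendicular(GV, VP) — off by 8.80°.

J = (0.00, 0.00) ✓; JS at -102.7° ✓; |JS| = 10.10 ✓; ∠(JS, SZ) = 90.00° ✓; |SZ| = 15.60 ✓; ∠SZG = 145.6° ✓; |ZG| = 19.90 ✓; ∠ZGV = 132.4° ✓; |GV| = 21.60 ✓; ∠(GV, VP) = 81.20° ✗; |VP| = 8.300 ✓.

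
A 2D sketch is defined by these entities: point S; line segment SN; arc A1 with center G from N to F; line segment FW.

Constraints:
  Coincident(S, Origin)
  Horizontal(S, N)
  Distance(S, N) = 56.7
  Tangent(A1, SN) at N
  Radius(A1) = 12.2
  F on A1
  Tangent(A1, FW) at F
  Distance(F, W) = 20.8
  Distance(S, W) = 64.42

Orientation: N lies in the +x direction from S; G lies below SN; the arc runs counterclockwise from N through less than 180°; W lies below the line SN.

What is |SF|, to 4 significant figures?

48.45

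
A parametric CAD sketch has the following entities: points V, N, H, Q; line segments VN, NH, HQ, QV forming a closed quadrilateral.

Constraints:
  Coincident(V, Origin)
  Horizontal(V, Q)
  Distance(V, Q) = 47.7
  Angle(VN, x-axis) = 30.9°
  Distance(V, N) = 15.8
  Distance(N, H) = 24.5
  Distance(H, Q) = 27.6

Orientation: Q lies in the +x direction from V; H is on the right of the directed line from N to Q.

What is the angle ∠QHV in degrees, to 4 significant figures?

118.9°

Checks: V.y = 0.00, Q.y = 0.00 ✓; |NH| = 24.50 ✓; |HQ| = 27.60 ✓.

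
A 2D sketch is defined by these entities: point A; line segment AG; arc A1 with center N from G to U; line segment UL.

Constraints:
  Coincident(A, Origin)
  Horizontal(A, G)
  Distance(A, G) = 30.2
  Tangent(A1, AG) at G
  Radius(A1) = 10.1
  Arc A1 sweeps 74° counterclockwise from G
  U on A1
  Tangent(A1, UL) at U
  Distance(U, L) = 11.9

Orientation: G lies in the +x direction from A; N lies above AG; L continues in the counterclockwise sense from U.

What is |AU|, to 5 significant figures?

40.574

Tangency of A1 to AG means the radius NG is perpendicular to AG, so N = G + (0, 10.1) = (30.200, 10.100). On A1, G sits at bearing -90° from N; a 74° counterclockwise sweep puts U at bearing -16°, so U = N + 10.1·(cos -16°, sin -16°) = (39.909, 7.3161). Then |AU| = |U − A| = 40.574.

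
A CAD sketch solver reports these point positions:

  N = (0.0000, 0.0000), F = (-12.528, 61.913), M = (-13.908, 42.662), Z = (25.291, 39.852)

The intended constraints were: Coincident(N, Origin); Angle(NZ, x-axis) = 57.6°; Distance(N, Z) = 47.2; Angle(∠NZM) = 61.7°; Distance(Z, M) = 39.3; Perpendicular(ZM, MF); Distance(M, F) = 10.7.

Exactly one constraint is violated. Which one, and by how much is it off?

Distance(M, F) = 10.7 — off by 8.60.

N = (0.00, 0.00) ✓; NZ at 57.60° ✓; |NZ| = 47.20 ✓; ∠NZM = 61.70° ✓; |ZM| = 39.30 ✓; ∠(ZM, MF) = 90.00° ✓; |MF| = 19.30 ✗.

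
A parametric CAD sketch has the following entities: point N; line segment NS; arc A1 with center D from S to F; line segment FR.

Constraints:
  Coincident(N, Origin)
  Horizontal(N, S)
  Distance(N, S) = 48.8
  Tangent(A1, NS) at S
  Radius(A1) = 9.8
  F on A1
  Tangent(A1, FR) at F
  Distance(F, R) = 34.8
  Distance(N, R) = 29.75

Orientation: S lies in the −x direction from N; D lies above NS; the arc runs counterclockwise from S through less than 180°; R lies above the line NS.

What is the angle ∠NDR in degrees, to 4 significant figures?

36.33°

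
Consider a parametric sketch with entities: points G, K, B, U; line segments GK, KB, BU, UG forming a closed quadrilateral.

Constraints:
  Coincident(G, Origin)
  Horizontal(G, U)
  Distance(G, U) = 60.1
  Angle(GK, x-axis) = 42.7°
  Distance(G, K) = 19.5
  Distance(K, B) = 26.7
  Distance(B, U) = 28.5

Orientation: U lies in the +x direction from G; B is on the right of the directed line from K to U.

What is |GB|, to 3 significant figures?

33.0

Checks: |KB| = 26.70 ✓; |BU| = 28.50 ✓.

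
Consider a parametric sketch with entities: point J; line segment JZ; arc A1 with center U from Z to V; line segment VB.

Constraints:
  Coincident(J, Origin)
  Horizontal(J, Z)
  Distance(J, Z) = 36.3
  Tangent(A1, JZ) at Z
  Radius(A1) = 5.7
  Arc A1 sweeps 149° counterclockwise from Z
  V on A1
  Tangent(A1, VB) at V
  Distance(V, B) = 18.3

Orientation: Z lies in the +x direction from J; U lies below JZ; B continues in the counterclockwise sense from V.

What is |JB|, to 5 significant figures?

52.975

On A1, Z sits at bearing 90° from U; a 149° counterclockwise sweep puts V at bearing 239°, so V = U + 5.7·(cos 239°, sin 239°) = (33.364, -10.586). Since A1 is tangent to VB there, UV ⟂ VB, so VB runs along (−sin 239°, cos 239°); with |VB| = 18.3, B = (49.050, -20.011). Then |JB| = |B − J| = 52.975.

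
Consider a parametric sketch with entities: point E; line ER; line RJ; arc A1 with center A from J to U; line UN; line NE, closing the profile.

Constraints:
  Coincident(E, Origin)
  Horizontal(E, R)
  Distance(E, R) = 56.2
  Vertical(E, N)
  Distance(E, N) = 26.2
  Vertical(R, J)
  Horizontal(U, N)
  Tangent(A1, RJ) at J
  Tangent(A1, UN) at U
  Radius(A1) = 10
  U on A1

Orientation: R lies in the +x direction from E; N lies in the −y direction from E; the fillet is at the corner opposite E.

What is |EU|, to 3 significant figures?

53.1

E is at the origin; ER is horizontal with |ER| = 56.2 and R on the +x side, so R = (56.2, 0.00). E and N share the same x with |EN| = 26.2 and N on the −y side, so N = (0.00, -26.2). The virtual corner opposite E is at (56.2, -26.2). A1 meets RJ tangentially, so AJ is at right angles to RJ and tangency of A1 to UN means the radius AU is perpendicular to UN, with radius 10.0, so the center A sits 10.0 in from both sides at A = (46.2, -16.2). That places the tangent points at J = (56.2, -16.2) on RJ and U = (46.2, -26.2) on UN. Then |EU| = |U − E| = 53.1.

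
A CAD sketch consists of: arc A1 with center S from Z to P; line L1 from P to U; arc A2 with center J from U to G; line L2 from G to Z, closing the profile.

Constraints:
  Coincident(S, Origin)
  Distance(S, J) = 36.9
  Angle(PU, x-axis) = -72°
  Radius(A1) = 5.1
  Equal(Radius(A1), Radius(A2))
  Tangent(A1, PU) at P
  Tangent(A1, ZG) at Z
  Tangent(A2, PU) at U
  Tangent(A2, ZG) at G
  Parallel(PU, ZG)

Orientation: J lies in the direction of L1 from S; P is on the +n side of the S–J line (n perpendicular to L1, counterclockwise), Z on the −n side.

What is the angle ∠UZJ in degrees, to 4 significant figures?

7.583°

The slot axis is L1's direction at -72.0°, so u = (cos -72.0°, sin -72.0°) = (0.3090, -0.9511) and n = (−sin -72.0°, cos -72.0°) = (0.9511, 0.3090). S is at the origin and J lies 36.9 along u from S, so J = 36.9·u = (11.40, -35.09). Tangency of A1 to both parallel lines with radius 5.1 puts P and Z at S ± 5.1·n: P = (4.850, 1.576), Z = (-4.850, -1.576). Equal radii place U and G the same way about J: U = J + 5.1·n = (16.25, -33.52), G = J − 5.1·n = (6.552, -36.67). Then cos ∠UZJ = ZU·ZJ / (|ZU||ZJ|), giving 7.583°.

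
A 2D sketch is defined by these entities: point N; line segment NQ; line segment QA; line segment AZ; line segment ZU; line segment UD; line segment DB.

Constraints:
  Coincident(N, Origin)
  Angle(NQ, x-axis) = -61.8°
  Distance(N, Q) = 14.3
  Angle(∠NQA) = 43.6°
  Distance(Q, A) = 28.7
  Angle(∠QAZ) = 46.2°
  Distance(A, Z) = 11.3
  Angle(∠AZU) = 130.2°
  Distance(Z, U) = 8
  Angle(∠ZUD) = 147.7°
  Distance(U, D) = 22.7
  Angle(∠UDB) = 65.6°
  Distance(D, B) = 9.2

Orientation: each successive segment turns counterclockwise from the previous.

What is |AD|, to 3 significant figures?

34.7

∠AZU = 130.2° gives ZU at -102° from the x-axis; with |ZU| = 8.0, U = (2.80, 1.86). ∠ZUD = 147.7° gives UD at -69.5° from the x-axis; with |UD| = 22.7, D = (10.8, -19.4). Then |AD| = |D − A| = 34.7.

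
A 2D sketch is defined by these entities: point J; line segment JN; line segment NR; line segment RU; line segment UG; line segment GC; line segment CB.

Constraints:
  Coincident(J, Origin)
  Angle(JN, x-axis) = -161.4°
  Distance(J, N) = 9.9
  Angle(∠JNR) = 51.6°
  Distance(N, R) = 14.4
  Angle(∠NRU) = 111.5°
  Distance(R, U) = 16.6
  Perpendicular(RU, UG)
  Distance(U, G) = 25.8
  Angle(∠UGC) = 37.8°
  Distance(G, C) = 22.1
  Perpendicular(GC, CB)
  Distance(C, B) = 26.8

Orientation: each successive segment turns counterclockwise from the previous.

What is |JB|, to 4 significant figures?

27.34

∠UGC = 37.8° gives GC at -92.30° from the x-axis; with |GC| = 22.1, C = (0.3392, -2.439). The perpendicularity gives CB at right angles to GC, so CB runs at -2.300°; with |CB| = 26.8, B = (27.12, -3.514). Then |JB| = |B − J| = 27.34.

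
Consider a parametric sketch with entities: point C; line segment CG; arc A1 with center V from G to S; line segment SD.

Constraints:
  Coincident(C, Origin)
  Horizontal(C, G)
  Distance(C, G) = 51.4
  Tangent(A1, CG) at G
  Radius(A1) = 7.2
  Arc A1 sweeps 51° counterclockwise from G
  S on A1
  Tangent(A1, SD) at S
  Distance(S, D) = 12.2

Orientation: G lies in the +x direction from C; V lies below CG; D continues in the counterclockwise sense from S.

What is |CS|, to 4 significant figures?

45.88

C is at the origin; CG is horizontal with |CG| = 51.4 and G on the +x side, so G = (51.40, 0.000). Since A1 is tangent to CG there, VG ⟂ CG, so V = G + (0, -7.2) = (51.40, -7.200). On A1, G sits at bearing 90° from V; a 51° counterclockwise sweep puts S at bearing 141°, so S = V + 7.2·(cos 141°, sin 141°) = (45.80, -2.669). Then |CS| = |S − C| = 45.88.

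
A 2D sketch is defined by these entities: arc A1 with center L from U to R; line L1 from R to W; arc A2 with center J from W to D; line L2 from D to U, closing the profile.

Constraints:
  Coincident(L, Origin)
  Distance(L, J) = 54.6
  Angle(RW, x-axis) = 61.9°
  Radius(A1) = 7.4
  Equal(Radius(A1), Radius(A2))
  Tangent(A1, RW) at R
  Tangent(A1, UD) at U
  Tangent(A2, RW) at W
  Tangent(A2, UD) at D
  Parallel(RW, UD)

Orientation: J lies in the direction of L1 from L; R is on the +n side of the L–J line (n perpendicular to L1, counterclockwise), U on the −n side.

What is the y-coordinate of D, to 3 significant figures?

44.7

The slot axis is L1's direction at 61.9°, so u = (cos 61.9°, sin 61.9°) = (0.471, 0.882) and n = (−sin 61.9°, cos 61.9°) = (-0.882, 0.471). L is at the origin and J lies 54.6 along u from L, so J = 54.6·u = (25.7, 48.2). Tangency of A1 to both parallel lines with radius 7.4 puts R and U at L ± 7.4·n: R = (-6.53, 3.49), U = (6.53, -3.49). Equal radii place W and D the same way about J: W = J + 7.4·n = (19.2, 51.6), D = J − 7.4·n = (32.2, 44.7). So D.y = 44.7.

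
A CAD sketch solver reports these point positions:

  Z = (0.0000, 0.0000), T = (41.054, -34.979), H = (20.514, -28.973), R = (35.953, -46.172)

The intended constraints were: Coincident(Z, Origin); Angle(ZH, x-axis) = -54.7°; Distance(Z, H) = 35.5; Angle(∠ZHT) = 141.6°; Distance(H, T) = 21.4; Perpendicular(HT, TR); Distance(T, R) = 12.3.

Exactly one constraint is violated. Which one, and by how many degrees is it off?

Perpendicular(HT, TR) — off by 8.20°.

Z = (0.00, 0.00) ✓; ZH at -54.70° ✓; |ZH| = 35.50 ✓; ∠ZHT = 141.6° ✓; |HT| = 21.40 ✓; ∠(HT, TR) = 98.20° ✗; |TR| = 12.30 ✓.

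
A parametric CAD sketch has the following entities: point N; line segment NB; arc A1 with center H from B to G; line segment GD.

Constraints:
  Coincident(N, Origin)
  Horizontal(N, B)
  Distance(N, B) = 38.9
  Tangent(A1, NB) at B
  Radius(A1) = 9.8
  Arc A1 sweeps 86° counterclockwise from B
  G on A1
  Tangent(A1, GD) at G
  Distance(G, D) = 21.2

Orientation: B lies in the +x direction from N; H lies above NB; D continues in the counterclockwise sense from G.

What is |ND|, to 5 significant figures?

58.579

N is at the origin; N and B share the same y with |NB| = 38.9 and B on the +x side, so B = (38.900, 0.0000). Tangency of A1 to NB means the radius HB is perpendicular to NB, so H = B + (0, 9.8) = (38.900, 9.8000). On A1, B sits at bearing -90° from H; an 86° counterclockwise sweep puts G at bearing -4°, so G = H + 9.8·(cos -4°, sin -4°) = (48.676, 9.1164). The tangent condition forces HG to be normal to GD, so GD runs along (−sin -4°, cos -4°); with |GD| = 21.2, D = (50.155, 30.265). Then |ND| = |D − N| = 58.579.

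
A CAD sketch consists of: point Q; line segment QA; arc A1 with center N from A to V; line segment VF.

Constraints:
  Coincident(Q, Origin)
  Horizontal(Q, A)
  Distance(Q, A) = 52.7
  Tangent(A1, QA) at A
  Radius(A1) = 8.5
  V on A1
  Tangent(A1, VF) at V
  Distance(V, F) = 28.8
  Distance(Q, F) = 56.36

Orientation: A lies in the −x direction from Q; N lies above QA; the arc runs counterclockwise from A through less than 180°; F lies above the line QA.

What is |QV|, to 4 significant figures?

44.94

Checks: |NV| = 8.500 ✓; ∠(NV, VF) = 90.00° ✓; |VF| = 28.80 ✓; |QF| = 56.36 ✓.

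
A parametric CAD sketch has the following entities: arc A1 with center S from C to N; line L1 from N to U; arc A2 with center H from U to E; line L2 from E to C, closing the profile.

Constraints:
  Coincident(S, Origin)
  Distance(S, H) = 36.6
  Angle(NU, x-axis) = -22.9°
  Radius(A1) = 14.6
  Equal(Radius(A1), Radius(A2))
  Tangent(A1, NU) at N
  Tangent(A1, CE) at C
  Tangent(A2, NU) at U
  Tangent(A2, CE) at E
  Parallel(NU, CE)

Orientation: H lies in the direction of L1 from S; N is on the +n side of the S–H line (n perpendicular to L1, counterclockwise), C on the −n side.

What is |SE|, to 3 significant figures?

39.4

The slot axis is L1's direction at -22.9°, so u = (cos -22.9°, sin -22.9°) = (0.921, -0.389) and n = (−sin -22.9°, cos -22.9°) = (0.389, 0.921). S is at the origin and H lies 36.6 along u from S, so H = 36.6·u = (33.7, -14.2). Tangency of A1 to both parallel lines with radius 14.6 puts N and C at S ± 14.6·n: N = (5.68, 13.4), C = (-5.68, -13.4). Equal radii place U and E the same way about H: U = H + 14.6·n = (39.4, -0.793), E = H − 14.6·n = (28.0, -27.7). Then |SE| = |E − S| = 39.4.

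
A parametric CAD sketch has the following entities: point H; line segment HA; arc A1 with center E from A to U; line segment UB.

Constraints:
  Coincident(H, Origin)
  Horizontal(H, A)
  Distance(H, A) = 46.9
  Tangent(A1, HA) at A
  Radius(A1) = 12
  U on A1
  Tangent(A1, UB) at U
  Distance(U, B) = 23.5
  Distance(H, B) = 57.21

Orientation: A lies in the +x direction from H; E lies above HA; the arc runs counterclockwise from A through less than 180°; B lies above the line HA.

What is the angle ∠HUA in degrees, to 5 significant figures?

44.449°

H is at the origin; H and A share the same y with |HA| = 46.9 and A on the +x side, so A = (46.900, 0.0000). A1 meets HA tangentially, so EA is at right angles to HA, so E = A + (0, 12) = (46.900, 12.000). Since EU ⟂ UB (tangency), |EB| = √(12.0² + 23.5²) = 26.387 regardless of where U sits on A1. So B lies on both circle(H, 57.21) and circle(E, 26.387); the above-HA intersection is B = (42.719, 38.053). U is the foot of the tangent from B: U = (56.588, 19.082).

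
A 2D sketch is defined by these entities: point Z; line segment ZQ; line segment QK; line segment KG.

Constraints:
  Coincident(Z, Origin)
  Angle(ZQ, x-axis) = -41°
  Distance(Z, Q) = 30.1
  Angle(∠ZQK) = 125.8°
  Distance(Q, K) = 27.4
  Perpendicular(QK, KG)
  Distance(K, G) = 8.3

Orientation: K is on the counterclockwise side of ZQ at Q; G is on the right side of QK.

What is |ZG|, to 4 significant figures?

55.64

Z is at the origin; ZQ runs at -41.0° with length 30.1, so Q = 30.1·(cos -41.0°, sin -41.0°) = (22.72, -19.75). ∠ZQK = 125.8°, so QK runs at -41.0° + (180° − 125.8°) = 13.20° from the x-axis; with |QK| = 27.4, K = Q + 27.4·(cos 13.20°, sin 13.20°) = (49.39, -13.49). QK is perpendicular to KG; with |KG| = 8.3 on the right of QK, G = K + 8.3·(0.2284, -0.9736) = (51.29, -21.57). Then |ZG| = |G − Z| = 55.64.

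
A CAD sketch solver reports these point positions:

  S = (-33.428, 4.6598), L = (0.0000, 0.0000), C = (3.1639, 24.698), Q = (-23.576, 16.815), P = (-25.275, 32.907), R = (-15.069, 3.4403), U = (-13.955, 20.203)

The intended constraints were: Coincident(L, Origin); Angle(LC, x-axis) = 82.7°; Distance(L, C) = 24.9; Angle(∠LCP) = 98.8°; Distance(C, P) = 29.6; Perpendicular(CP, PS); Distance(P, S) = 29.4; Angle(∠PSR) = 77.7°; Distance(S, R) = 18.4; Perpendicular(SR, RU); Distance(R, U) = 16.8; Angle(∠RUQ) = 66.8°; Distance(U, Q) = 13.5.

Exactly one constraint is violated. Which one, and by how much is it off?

Distance(U, Q) = 13.5 — off by 3.30.

L = (0.00, 0.00) ✓; LC at 82.70° ✓; |LC| = 24.90 ✓; ∠LCP = 98.80° ✓; |CP| = 29.60 ✓; ∠(CP, PS) = 90.00° ✓; |PS| = 29.40 ✓; ∠PSR = 77.70° ✓; |SR| = 18.40 ✓; ∠(SR, RU) = 90.00° ✓; |RU| = 16.80 ✓; ∠RUQ = 66.80° ✓; |UQ| = 10.20 ✗.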